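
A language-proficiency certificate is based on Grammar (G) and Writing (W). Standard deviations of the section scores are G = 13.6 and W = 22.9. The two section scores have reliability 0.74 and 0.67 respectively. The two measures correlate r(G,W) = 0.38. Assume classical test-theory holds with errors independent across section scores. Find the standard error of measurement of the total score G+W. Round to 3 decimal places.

14.871

Var(total) = 709.37 + 236.694 = 946.064.
True-score variance = 488.225 + 236.694 = 724.919, so reliability = 0.7662.
Error variance = 946.064 − 724.919 = 221.145; SEM = √221.145 = 14.871.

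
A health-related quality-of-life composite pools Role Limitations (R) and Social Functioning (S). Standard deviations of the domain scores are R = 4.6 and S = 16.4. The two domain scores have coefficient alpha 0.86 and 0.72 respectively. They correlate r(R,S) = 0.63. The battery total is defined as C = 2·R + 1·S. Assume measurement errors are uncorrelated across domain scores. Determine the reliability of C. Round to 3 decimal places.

0.840

Var(C) = 2²·4.6² + 16.4² + 2·[2·4.6·16.4·0.63] = 353.6 + 190.109 = 543.709.
Because errors are independent across components, Cov(Tᵢ,Tⱼ) = Cov(Xᵢ,Xⱼ); the off-diagonal part of the true-score variance is the same as above.
True-score variance = [2²·4.6²·0.86 + 16.4²·0.72] + 190.109 = 266.442 + 190.109 = 456.55.
Reliability = 456.55 / 543.709 = 0.840.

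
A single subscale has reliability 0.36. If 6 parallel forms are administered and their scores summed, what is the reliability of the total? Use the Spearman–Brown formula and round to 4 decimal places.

ρ_k = kρ / (1 + (k−1)ρ) = 6·0.36 / (1 + 5·0.36) = 2.160 / 2.800 = 0.7714.

0.7714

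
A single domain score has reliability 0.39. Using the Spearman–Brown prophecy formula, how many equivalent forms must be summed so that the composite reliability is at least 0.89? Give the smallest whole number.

k ≥ ρ*(1−ρ₁)/(ρ₁(1−ρ*)) = 0.89·0.61 / (0.39·0.11) = 12.655.
Smallest integer k = 13.

13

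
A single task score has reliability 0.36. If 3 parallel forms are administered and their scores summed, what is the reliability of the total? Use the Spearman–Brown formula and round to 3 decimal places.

ρ_k = kρ / (1 + (k−1)ρ) = 3·0.36 / (1 + 2·0.36) = 1.080 / 1.720 = 0.628.

0.628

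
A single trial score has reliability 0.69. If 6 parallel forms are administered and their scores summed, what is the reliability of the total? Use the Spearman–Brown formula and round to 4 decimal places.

0.9303

ρ_k = kρ / (1 + (k−1)ρ) = 6·0.69 / (1 + 5·0.69) = 4.140 / 4.450 = 0.9303.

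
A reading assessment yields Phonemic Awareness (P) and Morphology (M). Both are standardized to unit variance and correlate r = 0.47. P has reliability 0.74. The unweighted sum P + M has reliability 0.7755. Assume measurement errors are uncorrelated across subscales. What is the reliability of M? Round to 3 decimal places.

Var(P+M) = 2 + 2·0.47 = 2.940.
True-score variance = ρ_P + ρ_M + 2·0.47, so 0.7755 = (0.74 + ρ_M + 0.94) / 2.940.
ρ_M = 0.7755·2.940 − 0.74 − 0.94 = 0.600.

0.600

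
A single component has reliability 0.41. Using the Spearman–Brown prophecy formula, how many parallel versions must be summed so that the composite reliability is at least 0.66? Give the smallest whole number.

3

k ≥ ρ*(1−ρ₁)/(ρ₁(1−ρ*)) = 0.66·0.59 / (0.41·0.34) = 2.793.
Smallest integer k = 3.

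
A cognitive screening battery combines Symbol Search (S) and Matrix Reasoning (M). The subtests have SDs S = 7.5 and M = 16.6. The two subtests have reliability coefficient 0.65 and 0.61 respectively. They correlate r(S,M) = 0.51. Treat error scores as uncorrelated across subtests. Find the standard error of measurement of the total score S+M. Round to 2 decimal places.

Var(total) = 331.81 + 126.99 = 458.8.
True-score variance = 204.654 + 126.99 = 331.644, so reliability = 0.7229.
Error variance = 458.8 − 331.644 = 127.156; SEM = √127.156 = 11.28.

11.28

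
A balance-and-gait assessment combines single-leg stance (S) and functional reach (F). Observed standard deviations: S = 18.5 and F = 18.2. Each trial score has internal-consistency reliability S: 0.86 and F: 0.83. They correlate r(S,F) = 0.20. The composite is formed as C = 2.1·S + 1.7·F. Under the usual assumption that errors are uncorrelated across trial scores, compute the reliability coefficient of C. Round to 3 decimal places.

0.873

Var(C) = 2.1²·18.5² + 1.7²·18.2² + 2·[3.57·18.5·18.2·0.20] = 2466.61 + 480.808 = 2947.41.
With uncorrelated errors the cross-covariances are all true-score covariance, so they carry over unchanged; only the diagonal terms shrink to ρᵢσᵢ².
True-score variance = [2.1²·18.5²·0.86 + 1.7²·18.2²·0.83] + 480.808 = 2092.56 + 480.808 = 2573.37.
Reliability = 2573.37 / 2947.41 = 0.873.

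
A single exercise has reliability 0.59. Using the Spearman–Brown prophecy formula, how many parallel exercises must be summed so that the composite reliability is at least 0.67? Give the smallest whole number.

k ≥ ρ*(1−ρ₁)/(ρ₁(1−ρ*)) = 0.67·0.41 / (0.59·0.33) = 1.411.
Smallest integer k = 2.

2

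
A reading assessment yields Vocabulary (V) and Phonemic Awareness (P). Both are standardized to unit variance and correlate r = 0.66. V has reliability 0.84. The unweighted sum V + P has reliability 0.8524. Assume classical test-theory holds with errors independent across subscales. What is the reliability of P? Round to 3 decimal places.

Var(V+P) = 2 + 2·0.66 = 3.320.
True-score variance = ρ_V + ρ_P + 2·0.66, so 0.8524 = (0.84 + ρ_P + 1.32) / 3.320.
ρ_P = 0.8524·3.320 − 0.84 − 1.32 = 0.670.

0.670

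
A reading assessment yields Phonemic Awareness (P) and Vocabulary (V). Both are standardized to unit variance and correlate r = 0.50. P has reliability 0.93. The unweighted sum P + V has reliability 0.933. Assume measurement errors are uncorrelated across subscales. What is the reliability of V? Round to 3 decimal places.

Var(P+V) = 2 + 2·0.50 = 3.000.
True-score variance = ρ_P + ρ_V + 2·0.50, so 0.933 = (0.93 + ρ_V + 1.00) / 3.000.
ρ_V = 0.933·3.000 − 0.93 − 1.00 = 0.869.

0.869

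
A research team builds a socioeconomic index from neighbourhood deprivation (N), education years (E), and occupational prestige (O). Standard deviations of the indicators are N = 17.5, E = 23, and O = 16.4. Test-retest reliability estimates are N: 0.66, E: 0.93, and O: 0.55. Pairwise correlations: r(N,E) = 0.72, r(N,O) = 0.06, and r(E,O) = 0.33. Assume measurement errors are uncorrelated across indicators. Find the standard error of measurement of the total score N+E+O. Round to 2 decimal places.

Var(total) = 1104.21 + 862.992 = 1967.2.
True-score variance = 842.023 + 862.992 = 1705.01, so reliability = 0.8667.
Error variance = 1967.2 − 1705.01 = 262.187; SEM = √262.187 = 16.19.

16.19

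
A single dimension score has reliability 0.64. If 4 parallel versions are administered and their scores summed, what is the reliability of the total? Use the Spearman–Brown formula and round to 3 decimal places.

0.877

ρ_k = kρ / (1 + (k−1)ρ) = 4·0.64 / (1 + 3·0.64) = 2.560 / 2.920 = 0.877.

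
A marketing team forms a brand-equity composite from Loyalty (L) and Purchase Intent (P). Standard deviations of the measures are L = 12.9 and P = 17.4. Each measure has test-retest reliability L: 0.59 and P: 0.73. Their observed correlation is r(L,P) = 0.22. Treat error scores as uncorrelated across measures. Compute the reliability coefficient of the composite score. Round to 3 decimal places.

Var(L+P) = 12.9² + 17.4² + 2·[12.9·17.4·0.22] = 469.17 + 98.7624 = 567.932.
Because errors are independent across components, Cov(Tᵢ,Tⱼ) = Cov(Xᵢ,Xⱼ); the off-diagonal part of the true-score variance is the same as above.
True-score variance = [12.9²·0.59 + 17.4²·0.73] + 98.7624 = 319.197 + 98.7624 = 417.959.
Reliability = 417.959 / 567.932 = 0.736.

0.736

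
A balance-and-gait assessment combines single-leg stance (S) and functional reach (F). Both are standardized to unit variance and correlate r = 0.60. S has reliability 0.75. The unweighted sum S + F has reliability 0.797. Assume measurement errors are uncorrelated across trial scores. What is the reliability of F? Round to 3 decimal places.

Var(S+F) = 2 + 2·0.60 = 3.200.
True-score variance = ρ_S + ρ_F + 2·0.60, so 0.797 = (0.75 + ρ_F + 1.20) / 3.200.
ρ_F = 0.797·3.200 − 0.75 − 1.20 = 0.600.

0.600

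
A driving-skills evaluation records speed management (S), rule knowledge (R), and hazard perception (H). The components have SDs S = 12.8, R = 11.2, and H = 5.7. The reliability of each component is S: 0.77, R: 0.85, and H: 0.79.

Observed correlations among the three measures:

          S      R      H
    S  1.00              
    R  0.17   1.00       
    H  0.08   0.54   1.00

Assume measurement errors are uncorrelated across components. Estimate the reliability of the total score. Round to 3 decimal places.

0.860

Var(S+R+H) = 12.8² + 11.2² + 5.7² + 2·[12.8·11.2·0.17 + 12.8·5.7·0.08 + 11.2·5.7·0.54] = 321.77 + 129.363 = 451.133.
Because errors are independent across components, Cov(Tᵢ,Tⱼ) = Cov(Xᵢ,Xⱼ); the off-diagonal part of the true-score variance is the same as above.
True-score variance = [12.8²·0.77 + 11.2²·0.85 + 5.7²·0.79] + 129.363 = 258.448 + 129.363 = 387.811.
Reliability = 387.811 / 451.133 = 0.860.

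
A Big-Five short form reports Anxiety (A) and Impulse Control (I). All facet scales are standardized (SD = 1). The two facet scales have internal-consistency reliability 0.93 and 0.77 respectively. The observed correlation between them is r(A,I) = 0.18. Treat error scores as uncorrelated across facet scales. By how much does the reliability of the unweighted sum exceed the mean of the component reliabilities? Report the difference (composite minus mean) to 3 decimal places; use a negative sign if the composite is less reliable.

0.023

Var(sum) = 2 + 0.36 = 2.36; true-score variance = 1.7 + 0.36 = 2.06; composite reliability = 0.8729.
Mean component reliability = 0.8500.
Difference = 0.8729 − 0.8500 = 0.023.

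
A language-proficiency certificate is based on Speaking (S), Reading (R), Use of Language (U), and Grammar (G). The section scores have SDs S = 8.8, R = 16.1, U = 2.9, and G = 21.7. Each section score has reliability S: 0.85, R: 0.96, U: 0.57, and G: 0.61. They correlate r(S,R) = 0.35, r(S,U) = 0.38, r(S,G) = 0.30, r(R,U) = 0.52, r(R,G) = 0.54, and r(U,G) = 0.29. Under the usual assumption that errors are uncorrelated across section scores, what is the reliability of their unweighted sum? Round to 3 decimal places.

Var(S+R+U+G) = 8.8² + 16.1² + 2.9² + 21.7² + 2·[8.8·16.1·0.35 + 8.8·2.9·0.38 + 8.8·21.7·0.30 + 16.1·2.9·0.52 + 16.1·21.7·0.54 + 2.9·21.7·0.29] = 815.95 + 695.524 = 1511.47.
Because errors are independent across components, Cov(Tᵢ,Tⱼ) = Cov(Xᵢ,Xⱼ); the off-diagonal part of the true-score variance is the same as above.
True-score variance = [8.8²·0.85 + 16.1²·0.96 + 2.9²·0.57 + 21.7²·0.61] + 695.524 = 606.702 + 695.524 = 1302.23.
Reliability = 1302.23 / 1511.47 = 0.862.

0.862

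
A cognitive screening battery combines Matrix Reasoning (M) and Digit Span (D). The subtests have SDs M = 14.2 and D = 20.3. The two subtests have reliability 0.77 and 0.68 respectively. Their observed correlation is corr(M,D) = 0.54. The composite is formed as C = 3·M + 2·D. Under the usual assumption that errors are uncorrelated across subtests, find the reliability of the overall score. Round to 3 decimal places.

Var(C) = 3²·14.2² + 2²·20.3² + 2·[6·14.2·20.3·0.54] = 3463.12 + 1867.92 = 5331.04.
With uncorrelated errors the cross-covariances are all true-score covariance, so they carry over unchanged; only the diagonal terms shrink to ρᵢσᵢ².
True-score variance = [3²·14.2²·0.77 + 2²·20.3²·0.68] + 1867.92 = 2518.25 + 1867.92 = 4386.17.
Reliability = 4386.17 / 5331.04 = 0.823.

0.823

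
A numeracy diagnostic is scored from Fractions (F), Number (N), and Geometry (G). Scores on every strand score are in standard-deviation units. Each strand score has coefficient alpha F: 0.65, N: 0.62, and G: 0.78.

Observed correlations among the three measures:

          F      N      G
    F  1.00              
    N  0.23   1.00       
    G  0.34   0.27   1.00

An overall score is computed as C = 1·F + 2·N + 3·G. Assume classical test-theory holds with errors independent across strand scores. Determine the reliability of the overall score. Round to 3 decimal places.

0.809

Var(C) = 1 + 2² + 3² + 2·[2·0.23 + 3·0.34 + 6·0.27] = 14 + 6.2 = 20.2.
With uncorrelated errors the cross-covariances are all true-score covariance, so they carry over unchanged; only the diagonal terms shrink to ρᵢσᵢ².
True-score variance = [0.65 + 2²·0.62 + 3²·0.78] + 6.2 = 10.15 + 6.2 = 16.35.
Reliability = 16.35 / 20.2 = 0.809.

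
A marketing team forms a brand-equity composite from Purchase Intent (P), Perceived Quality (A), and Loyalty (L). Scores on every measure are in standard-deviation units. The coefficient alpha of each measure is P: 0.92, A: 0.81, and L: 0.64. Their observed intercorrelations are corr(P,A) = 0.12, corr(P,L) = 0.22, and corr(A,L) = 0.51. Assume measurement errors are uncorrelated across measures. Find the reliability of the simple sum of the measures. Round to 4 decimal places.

Var(P+A+L) = 3 + 2·[0.12 + 0.22 + 0.51] = 3 + 1.7 = 4.7.
Because errors are independent across components, Cov(Tᵢ,Tⱼ) = Cov(Xᵢ,Xⱼ); the off-diagonal part of the true-score variance is the same as above.
True-score variance = [0.92 + 0.81 + 0.64] + 1.7 = 2.37 + 1.7 = 4.07.
Reliability = 4.07 / 4.7 = 0.8660.

0.8660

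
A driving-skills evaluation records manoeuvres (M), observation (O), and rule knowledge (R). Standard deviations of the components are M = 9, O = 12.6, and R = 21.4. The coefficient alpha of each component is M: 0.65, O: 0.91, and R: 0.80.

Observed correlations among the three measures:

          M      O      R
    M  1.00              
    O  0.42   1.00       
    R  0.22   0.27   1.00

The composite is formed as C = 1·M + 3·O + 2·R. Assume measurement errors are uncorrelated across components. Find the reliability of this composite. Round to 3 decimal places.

0.888

Var(C) = 9² + 3²·12.6² + 2²·21.4² + 2·[3·9·12.6·0.42 + 2·9·21.4·0.22 + 6·12.6·21.4·0.27] = 3341.68 + 1328.89 = 4670.57.
Under uncorrelated errors the observed covariances equal the true-score covariances, so only the own-variance terms attenuate.
True-score variance = [9²·0.65 + 3²·12.6²·0.91 + 2²·21.4²·0.80] + 1328.89 = 2818.37 + 1328.89 = 4147.26.
Reliability = 4147.26 / 4670.57 = 0.888.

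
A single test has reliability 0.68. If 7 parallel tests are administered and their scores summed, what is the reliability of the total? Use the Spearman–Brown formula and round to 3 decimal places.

ρ_k = kρ / (1 + (k−1)ρ) = 7·0.68 / (1 + 6·0.68) = 4.760 / 5.080 = 0.937.

0.937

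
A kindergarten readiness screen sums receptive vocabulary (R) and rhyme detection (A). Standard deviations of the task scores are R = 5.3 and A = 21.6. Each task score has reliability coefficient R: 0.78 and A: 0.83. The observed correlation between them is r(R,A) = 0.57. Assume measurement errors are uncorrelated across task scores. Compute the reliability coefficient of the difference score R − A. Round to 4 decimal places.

0.7652

Var(R−A) = 5.3² + 21.6² − 2·5.3·21.6·0.57 = 494.65 − 130.507 = 364.143.
Because errors are independent across components, Cov(Tᵢ,Tⱼ) = Cov(Xᵢ,Xⱼ); the off-diagonal part of the true-score variance is the same as above.
True-score variance = [5.3²·0.78 + 21.6²·0.83] − 130.507 = 409.155 − 130.507 = 278.648.
Reliability = 278.648 / 364.143 = 0.7652.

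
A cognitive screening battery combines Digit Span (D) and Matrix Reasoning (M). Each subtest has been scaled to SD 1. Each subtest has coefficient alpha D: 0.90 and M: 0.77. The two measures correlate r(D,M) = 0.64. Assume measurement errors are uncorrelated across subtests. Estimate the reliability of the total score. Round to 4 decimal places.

Var(D+M) = 2 + 2·[0.64] = 2 + 1.28 = 3.28.
Under uncorrelated errors the observed covariances equal the true-score covariances, so only the own-variance terms attenuate.
True-score variance = [0.90 + 0.77] + 1.28 = 1.67 + 1.28 = 2.95.
Reliability = 2.95 / 3.28 = 0.8994.

0.8994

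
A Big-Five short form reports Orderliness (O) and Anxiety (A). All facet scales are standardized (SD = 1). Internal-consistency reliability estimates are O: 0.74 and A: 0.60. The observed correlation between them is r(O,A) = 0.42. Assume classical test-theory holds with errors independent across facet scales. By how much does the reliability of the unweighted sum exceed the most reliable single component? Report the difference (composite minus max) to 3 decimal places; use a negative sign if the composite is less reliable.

Var(sum) = 2 + 0.84 = 2.84; true-score variance = 1.34 + 0.84 = 2.18; composite reliability = 0.7676.
Max component reliability = 0.7400.
Difference = 0.7676 − 0.7400 = 0.028.

0.028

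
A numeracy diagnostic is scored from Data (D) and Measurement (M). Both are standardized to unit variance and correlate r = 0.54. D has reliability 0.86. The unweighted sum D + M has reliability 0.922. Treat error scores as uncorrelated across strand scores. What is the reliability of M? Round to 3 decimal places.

0.900

Var(D+M) = 2 + 2·0.54 = 3.080.
True-score variance = ρ_D + ρ_M + 2·0.54, so 0.922 = (0.86 + ρ_M + 1.08) / 3.080.
ρ_M = 0.922·3.080 − 0.86 − 1.08 = 0.900.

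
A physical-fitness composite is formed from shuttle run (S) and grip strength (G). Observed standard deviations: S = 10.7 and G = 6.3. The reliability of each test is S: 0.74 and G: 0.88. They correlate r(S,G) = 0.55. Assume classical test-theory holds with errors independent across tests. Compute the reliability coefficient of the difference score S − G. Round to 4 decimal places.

0.5685

Var(S−G) = 10.7² + 6.3² − 2·10.7·6.3·0.55 = 154.18 − 74.151 = 80.029.
Under uncorrelated errors the observed covariances equal the true-score covariances, so only the own-variance terms attenuate.
True-score variance = [10.7²·0.74 + 6.3²·0.88] − 74.151 = 119.65 − 74.151 = 45.4988.
Reliability = 45.4988 / 80.029 = 0.5685.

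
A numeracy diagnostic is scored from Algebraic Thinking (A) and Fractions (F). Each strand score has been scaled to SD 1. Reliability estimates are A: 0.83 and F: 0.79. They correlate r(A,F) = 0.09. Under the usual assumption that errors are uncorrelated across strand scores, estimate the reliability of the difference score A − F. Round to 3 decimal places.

0.791

Var(A−F) = 1 + 1 − 2·0.09 = 2 − 0.18 = 1.82.
Under uncorrelated errors the observed covariances equal the true-score covariances, so only the own-variance terms attenuate.
True-score variance = [0.83 + 0.79] − 0.18 = 1.62 − 0.18 = 1.44.
Reliability = 1.44 / 1.82 = 0.791.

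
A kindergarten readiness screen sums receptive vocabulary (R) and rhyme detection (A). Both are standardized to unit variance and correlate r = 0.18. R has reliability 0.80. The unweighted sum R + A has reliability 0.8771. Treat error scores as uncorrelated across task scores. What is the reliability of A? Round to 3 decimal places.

0.910

Var(R+A) = 2 + 2·0.18 = 2.360.
True-score variance = ρ_R + ρ_A + 2·0.18, so 0.8771 = (0.80 + ρ_A + 0.36) / 2.360.
ρ_A = 0.8771·2.360 − 0.80 − 0.36 = 0.910.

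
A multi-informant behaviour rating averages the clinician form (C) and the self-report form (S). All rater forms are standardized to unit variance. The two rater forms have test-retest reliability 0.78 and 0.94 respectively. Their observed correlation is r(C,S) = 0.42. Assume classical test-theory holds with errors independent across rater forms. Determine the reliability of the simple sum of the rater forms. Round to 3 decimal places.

0.901

Var(C+S) = 2 + 2·[0.42] = 2 + 0.84 = 2.84.
Because errors are independent across components, Cov(Tᵢ,Tⱼ) = Cov(Xᵢ,Xⱼ); the off-diagonal part of the true-score variance is the same as above.
True-score variance = [0.78 + 0.94] + 0.84 = 1.72 + 0.84 = 2.56.
Reliability = 2.56 / 2.84 = 0.901.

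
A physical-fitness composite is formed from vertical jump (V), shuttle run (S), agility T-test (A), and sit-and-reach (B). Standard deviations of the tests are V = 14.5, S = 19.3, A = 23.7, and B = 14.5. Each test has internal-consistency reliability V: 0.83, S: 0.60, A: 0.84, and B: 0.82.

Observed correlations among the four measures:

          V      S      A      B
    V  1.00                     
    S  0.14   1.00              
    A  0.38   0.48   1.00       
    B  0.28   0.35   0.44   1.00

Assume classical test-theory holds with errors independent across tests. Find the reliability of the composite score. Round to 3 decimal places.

0.886

Var(V+S+A+B) = 14.5² + 19.3² + 23.7² + 14.5² + 2·[14.5·19.3·0.14 + 14.5·23.7·0.38 + 14.5·14.5·0.28 + 19.3·23.7·0.48 + 19.3·14.5·0.35 + 23.7·14.5·0.44] = 1354.68 + 1394.69 = 2749.37.
Because errors are independent across components, Cov(Tᵢ,Tⱼ) = Cov(Xᵢ,Xⱼ); the off-diagonal part of the true-score variance is the same as above.
True-score variance = [14.5²·0.83 + 19.3²·0.60 + 23.7²·0.84 + 14.5²·0.82] + 1394.69 = 1042.23 + 1394.69 = 2436.92.
Reliability = 2436.92 / 2749.37 = 0.886.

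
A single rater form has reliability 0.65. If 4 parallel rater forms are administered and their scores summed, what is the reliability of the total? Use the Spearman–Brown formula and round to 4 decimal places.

0.8814

ρ_k = kρ / (1 + (k−1)ρ) = 4·0.65 / (1 + 3·0.65) = 2.600 / 2.950 = 0.8814.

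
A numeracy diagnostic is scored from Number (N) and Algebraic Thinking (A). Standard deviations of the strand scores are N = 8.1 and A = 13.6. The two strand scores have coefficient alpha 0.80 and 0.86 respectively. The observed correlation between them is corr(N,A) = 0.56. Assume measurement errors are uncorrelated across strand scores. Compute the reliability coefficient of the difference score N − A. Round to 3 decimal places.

0.693

Var(N−A) = 8.1² + 13.6² − 2·8.1·13.6·0.56 = 250.57 − 123.379 = 127.191.
With uncorrelated errors the cross-covariances are all true-score covariance, so they carry over unchanged; only the diagonal terms shrink to ρᵢσᵢ².
True-score variance = [8.1²·0.80 + 13.6²·0.86] − 123.379 = 211.554 − 123.379 = 88.1744.
Reliability = 88.1744 / 127.191 = 0.693.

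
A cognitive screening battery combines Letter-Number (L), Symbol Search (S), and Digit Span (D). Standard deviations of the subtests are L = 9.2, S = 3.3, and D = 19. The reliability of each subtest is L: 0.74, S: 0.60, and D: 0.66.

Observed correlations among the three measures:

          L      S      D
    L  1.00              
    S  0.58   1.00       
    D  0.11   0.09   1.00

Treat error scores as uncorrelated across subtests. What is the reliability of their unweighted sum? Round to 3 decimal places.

0.725

Var(L+S+D) = 9.2² + 3.3² + 19² + 2·[9.2·3.3·0.58 + 9.2·19·0.11 + 3.3·19·0.09] = 456.53 + 84.9596 = 541.49.
Because errors are independent across components, Cov(Tᵢ,Tⱼ) = Cov(Xᵢ,Xⱼ); the off-diagonal part of the true-score variance is the same as above.
True-score variance = [9.2²·0.74 + 3.3²·0.60 + 19²·0.66] + 84.9596 = 307.428 + 84.9596 = 392.387.
Reliability = 392.387 / 541.49 = 0.725.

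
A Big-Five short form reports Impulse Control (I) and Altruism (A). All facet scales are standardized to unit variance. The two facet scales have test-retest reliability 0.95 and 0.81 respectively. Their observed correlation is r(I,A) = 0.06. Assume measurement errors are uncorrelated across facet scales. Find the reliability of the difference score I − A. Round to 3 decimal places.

Var(I−A) = 1 + 1 − 2·0.06 = 2 − 0.12 = 1.88.
Because errors are independent across components, Cov(Tᵢ,Tⱼ) = Cov(Xᵢ,Xⱼ); the off-diagonal part of the true-score variance is the same as above.
True-score variance = [0.95 + 0.81] − 0.12 = 1.76 − 0.12 = 1.64.
Reliability = 1.64 / 1.88 = 0.872.

0.872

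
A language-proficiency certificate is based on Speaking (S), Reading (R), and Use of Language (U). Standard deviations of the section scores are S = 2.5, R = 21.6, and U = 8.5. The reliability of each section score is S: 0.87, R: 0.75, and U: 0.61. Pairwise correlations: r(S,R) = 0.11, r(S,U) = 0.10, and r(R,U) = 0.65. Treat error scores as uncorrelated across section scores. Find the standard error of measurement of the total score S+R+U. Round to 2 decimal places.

12.07

Var(total) = 545.06 + 254.81 = 799.87.
True-score variance = 399.43 + 254.81 = 654.24, so reliability = 0.8179.
Error variance = 799.87 − 654.24 = 145.63; SEM = √145.63 = 12.07.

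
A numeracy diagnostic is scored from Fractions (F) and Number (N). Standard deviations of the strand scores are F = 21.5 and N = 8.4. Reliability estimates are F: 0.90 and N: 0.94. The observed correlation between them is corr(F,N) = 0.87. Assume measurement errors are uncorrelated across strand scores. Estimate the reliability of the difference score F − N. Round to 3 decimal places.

Var(F−N) = 21.5² + 8.4² − 2·21.5·8.4·0.87 = 532.81 − 314.244 = 218.566.
Under uncorrelated errors the observed covariances equal the true-score covariances, so only the own-variance terms attenuate.
True-score variance = [21.5²·0.90 + 8.4²·0.94] − 314.244 = 482.351 − 314.244 = 168.107.
Reliability = 168.107 / 218.566 = 0.769.

0.769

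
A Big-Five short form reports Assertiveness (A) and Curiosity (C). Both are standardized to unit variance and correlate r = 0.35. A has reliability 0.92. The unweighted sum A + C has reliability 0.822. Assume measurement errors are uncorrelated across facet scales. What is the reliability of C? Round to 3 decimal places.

0.599

Var(A+C) = 2 + 2·0.35 = 2.700.
True-score variance = ρ_A + ρ_C + 2·0.35, so 0.822 = (0.92 + ρ_C + 0.70) / 2.700.
ρ_C = 0.822·2.700 − 0.92 − 0.70 = 0.599.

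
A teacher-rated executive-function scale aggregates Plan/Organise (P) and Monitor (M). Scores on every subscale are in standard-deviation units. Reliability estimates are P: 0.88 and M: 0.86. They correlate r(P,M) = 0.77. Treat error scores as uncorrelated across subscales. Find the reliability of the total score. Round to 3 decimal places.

Var(P+M) = 2 + 2·[0.77] = 2 + 1.54 = 3.54.
With uncorrelated errors the cross-covariances are all true-score covariance, so they carry over unchanged; only the diagonal terms shrink to ρᵢσᵢ².
True-score variance = [0.88 + 0.86] + 1.54 = 1.74 + 1.54 = 3.28.
Reliability = 3.28 / 3.54 = 0.927.

0.927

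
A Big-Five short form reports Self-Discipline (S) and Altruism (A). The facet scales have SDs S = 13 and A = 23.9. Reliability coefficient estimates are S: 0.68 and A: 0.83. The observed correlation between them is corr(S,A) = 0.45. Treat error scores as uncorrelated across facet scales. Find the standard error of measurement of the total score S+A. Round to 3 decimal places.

Var(total) = 740.21 + 279.63 = 1019.84.
True-score variance = 589.024 + 279.63 = 868.654, so reliability = 0.8518.
Error variance = 1019.84 − 868.654 = 151.186; SEM = √151.186 = 12.296.

12.296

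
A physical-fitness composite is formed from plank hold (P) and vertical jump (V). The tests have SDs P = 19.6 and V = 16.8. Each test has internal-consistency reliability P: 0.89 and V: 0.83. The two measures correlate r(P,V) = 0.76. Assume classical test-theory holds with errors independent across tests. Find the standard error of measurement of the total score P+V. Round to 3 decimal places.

Var(total) = 666.4 + 500.506 = 1166.91.
True-score variance = 576.162 + 500.506 = 1076.67, so reliability = 0.9227.
Error variance = 1166.91 − 1076.67 = 90.2384; SEM = √90.2384 = 9.499.

9.499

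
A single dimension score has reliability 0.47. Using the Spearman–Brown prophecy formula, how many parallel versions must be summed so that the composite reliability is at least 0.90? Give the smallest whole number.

11

k ≥ ρ*(1−ρ₁)/(ρ₁(1−ρ*)) = 0.90·0.53 / (0.47·0.10) = 10.149.
Smallest integer k = 11.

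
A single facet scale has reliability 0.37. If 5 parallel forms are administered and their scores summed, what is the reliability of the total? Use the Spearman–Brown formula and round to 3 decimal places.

ρ_k = kρ / (1 + (k−1)ρ) = 5·0.37 / (1 + 4·0.37) = 1.850 / 2.480 = 0.746.

0.746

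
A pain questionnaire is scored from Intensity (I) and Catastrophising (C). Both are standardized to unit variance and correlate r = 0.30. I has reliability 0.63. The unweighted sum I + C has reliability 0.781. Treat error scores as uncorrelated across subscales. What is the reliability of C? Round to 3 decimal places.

Var(I+C) = 2 + 2·0.30 = 2.600.
True-score variance = ρ_I + ρ_C + 2·0.30, so 0.781 = (0.63 + ρ_C + 0.60) / 2.600.
ρ_C = 0.781·2.600 − 0.63 − 0.60 = 0.801.

0.801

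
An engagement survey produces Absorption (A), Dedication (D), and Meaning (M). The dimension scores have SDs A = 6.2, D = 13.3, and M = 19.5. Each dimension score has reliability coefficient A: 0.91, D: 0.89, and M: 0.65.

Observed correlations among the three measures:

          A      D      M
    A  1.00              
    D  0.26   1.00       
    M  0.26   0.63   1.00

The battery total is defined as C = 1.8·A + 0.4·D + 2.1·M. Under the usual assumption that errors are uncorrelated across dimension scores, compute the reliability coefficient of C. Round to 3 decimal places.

0.747

Var(C) = 1.8²·6.2² + 0.4²·13.3² + 2.1²·19.5² + 2·[0.72·6.2·13.3·0.26 + 3.78·6.2·19.5·0.26 + 0.84·13.3·19.5·0.63] = 1829.75 + 543.01 = 2372.76.
With uncorrelated errors the cross-covariances are all true-score covariance, so they carry over unchanged; only the diagonal terms shrink to ρᵢσᵢ².
True-score variance = [1.8²·6.2²·0.91 + 0.4²·13.3²·0.89 + 2.1²·19.5²·0.65] + 543.01 = 1228.51 + 543.01 = 1771.52.
Reliability = 1771.52 / 2372.76 = 0.747.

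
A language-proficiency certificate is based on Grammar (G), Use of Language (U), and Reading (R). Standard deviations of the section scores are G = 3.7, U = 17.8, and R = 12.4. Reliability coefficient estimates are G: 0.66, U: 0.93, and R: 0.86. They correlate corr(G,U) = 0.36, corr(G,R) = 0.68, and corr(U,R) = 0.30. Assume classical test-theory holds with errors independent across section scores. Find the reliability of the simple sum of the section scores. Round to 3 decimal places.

0.933

Var(G+U+R) = 3.7² + 17.8² + 12.4² + 2·[3.7·17.8·0.36 + 3.7·12.4·0.68 + 17.8·12.4·0.30] = 484.29 + 242.248 = 726.538.
With uncorrelated errors the cross-covariances are all true-score covariance, so they carry over unchanged; only the diagonal terms shrink to ρᵢσᵢ².
True-score variance = [3.7²·0.66 + 17.8²·0.93 + 12.4²·0.86] + 242.248 = 435.93 + 242.248 = 678.178.
Reliability = 678.178 / 726.538 = 0.933.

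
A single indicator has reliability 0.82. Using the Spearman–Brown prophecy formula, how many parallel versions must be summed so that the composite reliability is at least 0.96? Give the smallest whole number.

6

k ≥ ρ*(1−ρ₁)/(ρ₁(1−ρ*)) = 0.96·0.18 / (0.82·0.04) = 5.268.
Smallest integer k = 6.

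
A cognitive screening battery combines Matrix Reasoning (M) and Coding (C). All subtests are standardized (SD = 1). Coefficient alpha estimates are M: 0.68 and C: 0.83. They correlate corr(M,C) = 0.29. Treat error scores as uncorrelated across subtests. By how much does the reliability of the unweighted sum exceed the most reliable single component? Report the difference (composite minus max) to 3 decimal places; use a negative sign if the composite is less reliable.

-0.020

Var(sum) = 2 + 0.58 = 2.58; true-score variance = 1.51 + 0.58 = 2.09; composite reliability = 0.8101.
Max component reliability = 0.8300.
Difference = 0.8101 − 0.8300 = -0.020.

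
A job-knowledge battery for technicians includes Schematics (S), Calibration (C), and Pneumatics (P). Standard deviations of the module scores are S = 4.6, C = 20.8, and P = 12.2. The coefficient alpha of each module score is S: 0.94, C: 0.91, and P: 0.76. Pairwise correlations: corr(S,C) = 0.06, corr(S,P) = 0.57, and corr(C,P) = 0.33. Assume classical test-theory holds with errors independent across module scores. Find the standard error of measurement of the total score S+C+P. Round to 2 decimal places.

8.71

Var(total) = 602.64 + 242.94 = 845.58.
True-score variance = 526.711 + 242.94 = 769.651, so reliability = 0.9102.
Error variance = 845.58 − 769.651 = 75.9288; SEM = √75.9288 = 8.71.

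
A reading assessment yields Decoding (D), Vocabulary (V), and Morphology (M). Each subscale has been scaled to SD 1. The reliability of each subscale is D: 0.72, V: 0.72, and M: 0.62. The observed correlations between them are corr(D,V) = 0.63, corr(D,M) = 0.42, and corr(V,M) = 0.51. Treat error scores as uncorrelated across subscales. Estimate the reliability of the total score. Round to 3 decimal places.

Var(D+V+M) = 3 + 2·[0.63 + 0.42 + 0.51] = 3 + 3.12 = 6.12.
Because errors are independent across components, Cov(Tᵢ,Tⱼ) = Cov(Xᵢ,Xⱼ); the off-diagonal part of the true-score variance is the same as above.
True-score variance = [0.72 + 0.72 + 0.62] + 3.12 = 2.06 + 3.12 = 5.18.
Reliability = 5.18 / 6.12 = 0.846.

0.846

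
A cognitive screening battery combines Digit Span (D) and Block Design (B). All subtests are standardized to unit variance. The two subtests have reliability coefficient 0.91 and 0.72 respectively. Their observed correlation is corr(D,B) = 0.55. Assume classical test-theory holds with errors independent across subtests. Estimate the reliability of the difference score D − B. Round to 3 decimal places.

Var(D−B) = 1 + 1 − 2·0.55 = 2 − 1.1 = 0.9.
With uncorrelated errors the cross-covariances are all true-score covariance, so they carry over unchanged; only the diagonal terms shrink to ρᵢσᵢ².
True-score variance = [0.91 + 0.72] − 1.1 = 1.63 − 1.1 = 0.53.
Reliability = 0.53 / 0.9 = 0.589.

0.589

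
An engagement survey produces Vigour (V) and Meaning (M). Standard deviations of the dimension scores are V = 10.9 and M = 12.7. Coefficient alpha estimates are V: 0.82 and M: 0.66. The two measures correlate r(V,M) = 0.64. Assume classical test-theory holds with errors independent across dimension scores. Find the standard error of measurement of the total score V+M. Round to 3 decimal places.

Var(total) = 280.1 + 177.19 = 457.29.
True-score variance = 203.876 + 177.19 = 381.066, so reliability = 0.8333.
Error variance = 457.29 − 381.066 = 76.2244; SEM = √76.2244 = 8.731.

8.731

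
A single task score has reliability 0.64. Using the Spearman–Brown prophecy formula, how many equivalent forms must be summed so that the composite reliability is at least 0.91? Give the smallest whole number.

k ≥ ρ*(1−ρ₁)/(ρ₁(1−ρ*)) = 0.91·0.36 / (0.64·0.09) = 5.688.
Smallest integer k = 6.

6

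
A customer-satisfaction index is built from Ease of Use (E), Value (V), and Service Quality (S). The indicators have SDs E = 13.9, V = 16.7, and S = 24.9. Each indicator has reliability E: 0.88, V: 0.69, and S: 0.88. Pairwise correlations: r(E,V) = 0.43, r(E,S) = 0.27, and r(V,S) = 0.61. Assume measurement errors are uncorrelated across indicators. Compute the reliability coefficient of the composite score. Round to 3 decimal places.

Var(E+V+S) = 13.9² + 16.7² + 24.9² + 2·[13.9·16.7·0.43 + 13.9·24.9·0.27 + 16.7·24.9·0.61] = 1092.11 + 893.844 = 1985.95.
Because errors are independent across components, Cov(Tᵢ,Tⱼ) = Cov(Xᵢ,Xⱼ); the off-diagonal part of the true-score variance is the same as above.
True-score variance = [13.9²·0.88 + 16.7²·0.69 + 24.9²·0.88] + 893.844 = 908.068 + 893.844 = 1801.91.
Reliability = 1801.91 / 1985.95 = 0.907.

0.907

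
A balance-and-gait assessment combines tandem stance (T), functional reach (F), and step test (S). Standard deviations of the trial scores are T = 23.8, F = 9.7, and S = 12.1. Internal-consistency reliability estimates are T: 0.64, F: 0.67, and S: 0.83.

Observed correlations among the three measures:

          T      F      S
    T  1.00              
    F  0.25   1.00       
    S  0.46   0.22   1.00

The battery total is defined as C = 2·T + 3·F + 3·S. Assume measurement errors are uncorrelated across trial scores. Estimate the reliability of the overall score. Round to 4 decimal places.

0.8162

Var(C) = 2²·23.8² + 3²·9.7² + 3²·12.1² + 2·[6·23.8·9.7·0.25 + 6·23.8·12.1·0.46 + 9·9.7·12.1·0.22] = 4430.26 + 2747.01 = 7177.27.
Under uncorrelated errors the observed covariances equal the true-score covariances, so only the own-variance terms attenuate.
True-score variance = [2²·23.8²·0.64 + 3²·9.7²·0.67 + 3²·12.1²·0.83] + 2747.01 = 3111.13 + 2747.01 = 5858.15.
Reliability = 5858.15 / 7177.27 = 0.8162.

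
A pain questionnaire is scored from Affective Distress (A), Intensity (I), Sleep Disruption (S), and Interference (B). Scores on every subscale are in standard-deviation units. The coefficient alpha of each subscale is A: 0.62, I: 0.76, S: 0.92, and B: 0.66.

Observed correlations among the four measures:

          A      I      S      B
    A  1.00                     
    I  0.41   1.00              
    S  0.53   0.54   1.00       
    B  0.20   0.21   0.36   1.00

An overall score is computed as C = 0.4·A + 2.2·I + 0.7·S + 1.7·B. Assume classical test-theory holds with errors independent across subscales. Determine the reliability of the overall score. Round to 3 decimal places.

Var(C) = 0.4² + 2.2² + 0.7² + 1.7² + 2·[0.88·0.41 + 0.28·0.53 + 0.68·0.20 + 1.54·0.54 + 3.74·0.21 + 1.19·0.36] = 8.38 + 5.3812 = 13.7612.
Because errors are independent across components, Cov(Tᵢ,Tⱼ) = Cov(Xᵢ,Xⱼ); the off-diagonal part of the true-score variance is the same as above.
True-score variance = [0.4²·0.62 + 2.2²·0.76 + 0.7²·0.92 + 1.7²·0.66] + 5.3812 = 6.1358 + 5.3812 = 11.517.
Reliability = 11.517 / 13.7612 = 0.837.

0.837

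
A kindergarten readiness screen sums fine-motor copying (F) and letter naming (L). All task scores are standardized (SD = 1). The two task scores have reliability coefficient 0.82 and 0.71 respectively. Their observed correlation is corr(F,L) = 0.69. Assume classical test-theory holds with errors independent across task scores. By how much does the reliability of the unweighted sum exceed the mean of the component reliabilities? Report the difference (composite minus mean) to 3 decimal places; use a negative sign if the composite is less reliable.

Var(sum) = 2 + 1.38 = 3.38; true-score variance = 1.53 + 1.38 = 2.91; composite reliability = 0.8609.
Mean component reliability = 0.7650.
Difference = 0.8609 − 0.7650 = 0.096.

0.096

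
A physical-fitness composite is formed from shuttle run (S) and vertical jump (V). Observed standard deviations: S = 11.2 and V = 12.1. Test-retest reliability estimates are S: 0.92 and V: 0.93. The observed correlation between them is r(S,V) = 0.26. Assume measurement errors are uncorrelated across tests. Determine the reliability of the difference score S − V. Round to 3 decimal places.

0.899

Var(S−V) = 11.2² + 12.1² − 2·11.2·12.1·0.26 = 271.85 − 70.4704 = 201.38.
With uncorrelated errors the cross-covariances are all true-score covariance, so they carry over unchanged; only the diagonal terms shrink to ρᵢσᵢ².
True-score variance = [11.2²·0.92 + 12.1²·0.93] − 70.4704 = 251.566 − 70.4704 = 181.096.
Reliability = 181.096 / 201.38 = 0.899.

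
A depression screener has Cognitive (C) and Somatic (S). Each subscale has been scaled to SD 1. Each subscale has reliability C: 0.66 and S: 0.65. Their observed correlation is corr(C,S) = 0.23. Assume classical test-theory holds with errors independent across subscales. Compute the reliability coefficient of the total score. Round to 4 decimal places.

0.7195

Var(C+S) = 2 + 2·[0.23] = 2 + 0.46 = 2.46.
Because errors are independent across components, Cov(Tᵢ,Tⱼ) = Cov(Xᵢ,Xⱼ); the off-diagonal part of the true-score variance is the same as above.
True-score variance = [0.66 + 0.65] + 0.46 = 1.31 + 0.46 = 1.77.
Reliability = 1.77 / 2.46 = 0.7195.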